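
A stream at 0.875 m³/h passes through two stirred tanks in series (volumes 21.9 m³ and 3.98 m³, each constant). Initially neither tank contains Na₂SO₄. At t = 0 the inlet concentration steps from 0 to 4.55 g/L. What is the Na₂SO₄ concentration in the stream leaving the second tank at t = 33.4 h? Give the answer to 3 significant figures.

3.09 g/L

Time constants: τᵢ = Vᵢ/Q for each well-mixed tank.
τ₁ = 21.9/0.875 = 25.029 h; τ₂ = 3.98/0.875 = 4.5486 h.
Solving the cascade with C₁(0)=C₂(0)=0 gives C₂(t) = C_in[1 − (τ₁ e^(−t/τ₁) − τ₂ e^(−t/τ₂))/(τ₁ − τ₂)].
At t = 33.4: e^(−t/τ₁) = 0.26330, e^(−t/τ₂) = 0.00064713.
C₂ = 4.55·[1 − (25.029·0.26330 − 4.5486·0.00064713)/(20.480)] = 4.55·0.67837 = 3.0866 g/L.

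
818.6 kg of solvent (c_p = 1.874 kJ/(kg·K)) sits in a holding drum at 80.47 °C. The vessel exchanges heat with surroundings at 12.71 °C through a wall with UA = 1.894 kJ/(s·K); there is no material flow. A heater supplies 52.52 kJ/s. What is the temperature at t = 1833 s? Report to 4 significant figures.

44.60 °C

M c_p dT/dt = −UA(T − T_amb) + Q̇.
dT/dt = (T_ss − T)/τ with T_ss = T_amb + Q̇/UA = 12.71 + 52.52/1.894 = 40.4397 °C, τ = M c_p/UA = 818.6·1.874/1.894 = 809.956 s.
This is linear first-order; T(t) = T_ss + (T₀ − T_ss) e^(−t/τ).
T(1833) = 40.4397 + (40.0303)·0.104029 = 44.6040 °C.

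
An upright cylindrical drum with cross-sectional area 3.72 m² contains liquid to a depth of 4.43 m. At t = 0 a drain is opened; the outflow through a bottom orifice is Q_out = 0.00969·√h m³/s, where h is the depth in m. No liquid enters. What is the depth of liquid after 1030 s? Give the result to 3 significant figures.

Accumulation of liquid (constant cross-section A): A dh/dt = −0.00969 √h.
This is separable: 2 d(√h)/dt = −0.00969/A, so √h = √h₀ − (0.00969/(2A)) t.
√h = √4.43 − 0.00969·1030/(2·3.72) = 2.1048 − 1.3415 = 0.76326.
h = 0.76326² = 0.58257 m.

0.583 m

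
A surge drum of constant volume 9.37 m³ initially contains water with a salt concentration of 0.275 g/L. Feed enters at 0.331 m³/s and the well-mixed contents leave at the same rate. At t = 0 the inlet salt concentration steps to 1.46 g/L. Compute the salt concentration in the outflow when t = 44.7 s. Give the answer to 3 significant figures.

1.22 g/L

Species balance on the tank: V dC/dt = Q(C_in − C).
So dC/dt = (C_in − C)/τ with τ = V/Q = 9.37/0.331 = 28.308 s.
Solution: C(t) = C_in + (C₀ − C_in) e^(−t/τ).
C(44.7) = 1.46 + (0.275 − 1.46)·e^(−44.7/28.308) = 1.46 + (-1.1850)·0.20617 = 1.2157 g/L.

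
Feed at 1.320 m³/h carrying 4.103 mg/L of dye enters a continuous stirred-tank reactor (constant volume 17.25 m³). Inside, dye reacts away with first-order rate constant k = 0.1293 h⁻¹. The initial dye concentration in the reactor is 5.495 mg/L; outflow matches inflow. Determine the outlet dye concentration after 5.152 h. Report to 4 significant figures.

2.900 mg/L

Accumulation = in − out − consumed: V dC/dt = Q C_in − Q C − k V C.
dC/dt = (Q/V) C_in − (Q/V + k) C; effective rate a = Q/V + k = 0.0765217 + 0.1293 = 0.205822 h⁻¹.
C_ss = Q C_in/(Q + kV) = 1.52544 mg/L; C(t) = C_ss + (C₀ − C_ss) e^(−a t).
C(5.152) = 1.52544 + (3.96956)·e^(−0.205822·5.152) = 1.52544 + (3.96956)·0.346319 = 2.90018 mg/L.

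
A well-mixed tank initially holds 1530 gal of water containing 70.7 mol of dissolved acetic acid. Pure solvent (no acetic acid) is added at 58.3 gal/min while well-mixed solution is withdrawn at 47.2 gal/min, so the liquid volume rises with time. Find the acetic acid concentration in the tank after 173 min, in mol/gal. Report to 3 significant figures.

Let m(t) be the amount of acetic acid. Volume: V(t) = V₀ + (Q_in − Q_out) t = 1530 + 11.100 t; V(173) = 3450.3 gal.
Solute balance: dm/dt = 0 − Q_out C = −Q_out m/V(t).
Separate: dm/m = −Q_out dt/V(t) ⇒ ln(m/m₀) = −(Q_out/(Q_in−Q_out)) ln(V/V₀).
m = m₀ (V₀/V)^(Q_out/(Q_in−Q_out)) = 70.7 × (1530/3450.3)^(4.2523) = 2.2267 mol.
C = m/V = 2.2267/3450.3 = 0.00064538 mol/gal.

0.000645 mol/gal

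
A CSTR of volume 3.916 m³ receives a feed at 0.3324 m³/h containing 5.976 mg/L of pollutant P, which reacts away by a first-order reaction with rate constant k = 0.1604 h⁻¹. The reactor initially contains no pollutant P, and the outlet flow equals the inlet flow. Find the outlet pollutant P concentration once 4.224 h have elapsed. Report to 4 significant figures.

Species balance: V dC/dt = Q C_in − Q C − k V C.
dC/dt = (Q/V) C_in − (Q/V + k) C; effective rate a = Q/V + k = 0.0848825 + 0.1604 = 0.245283 h⁻¹.
C_ss = Q C_in/(Q + kV) = 2.06806 mg/L; C(t) = C_ss + (C₀ − C_ss) e^(−a t).
C(4.224) = 2.06806 + (-2.06806)·e^(−0.245283·4.224) = 2.06806 + (-2.06806)·0.354845 = 1.33422 mg/L.

1.334 mg/L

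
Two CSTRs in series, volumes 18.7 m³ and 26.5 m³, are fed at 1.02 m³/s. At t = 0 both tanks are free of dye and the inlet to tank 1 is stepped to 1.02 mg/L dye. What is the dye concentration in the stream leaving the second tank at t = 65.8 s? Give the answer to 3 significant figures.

Time constants: τᵢ = Vᵢ/Q for each well-mixed tank.
τ₁ = 18.7/1.02 = 18.333 s; τ₂ = 26.5/1.02 = 25.980 s.
Solving the cascade with C₁(0)=C₂(0)=0 gives C₂(t) = C_in[1 − (τ₁ e^(−t/τ₁) − τ₂ e^(−t/τ₂))/(τ₁ − τ₂)].
At t = 65.8: e^(−t/τ₁) = 0.027623, e^(−t/τ₂) = 0.079446.
C₂ = 1.02·[1 − (18.333·0.027623 − 25.980·0.079446)/(-7.6471)] = 1.02·0.79631 = 0.81224 mg/L.

0.812 mg/L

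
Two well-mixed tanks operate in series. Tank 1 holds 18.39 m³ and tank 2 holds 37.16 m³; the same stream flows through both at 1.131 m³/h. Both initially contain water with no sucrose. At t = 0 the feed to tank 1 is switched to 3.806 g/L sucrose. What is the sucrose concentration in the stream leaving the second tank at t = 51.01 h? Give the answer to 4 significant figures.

Species balance on tank i: dCᵢ/dt = (Cᵢ₋₁ − Cᵢ)/τᵢ with τᵢ = Vᵢ/Q.
τ₁ = 18.39/1.131 = 16.2599 h; τ₂ = 37.16/1.131 = 32.8559 h.
Tank 1: C₁ = C_in(1 − e^(−t/τ₁)). Tank 2 (τ₁ ≠ τ₂): C₂ = C_in[1 − (τ₁ e^(−t/τ₁) − τ₂ e^(−t/τ₂))/(τ₁ − τ₂)].
At t = 51.01: e^(−t/τ₁) = 0.0434060, e^(−t/τ₂) = 0.211710.
C₂ = 3.806·[1 − (16.2599·0.0434060 − 32.8559·0.211710)/(-16.5959)] = 3.806·0.623393 = 2.37264 g/L.

2.373 g/L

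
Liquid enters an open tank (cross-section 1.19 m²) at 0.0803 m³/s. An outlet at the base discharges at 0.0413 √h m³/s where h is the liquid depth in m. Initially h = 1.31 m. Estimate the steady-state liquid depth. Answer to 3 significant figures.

3.78 m

A dh/dt = Q_in − 0.0413 √h. Steady state requires inflow = outflow:
Q_in = 0.0413 √h_ss ⇒ √h_ss = 0.0803/0.0413 = 1.9443.
h_ss = 1.9443² = 3.7803 m. (Since h₀ = 1.31 m < h_ss, the level will rise toward this value.)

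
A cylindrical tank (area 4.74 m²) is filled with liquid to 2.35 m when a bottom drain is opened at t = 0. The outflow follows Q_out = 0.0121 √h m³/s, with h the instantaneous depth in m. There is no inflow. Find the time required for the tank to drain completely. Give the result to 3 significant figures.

A dh/dt = −Q_out = −0.0121 √h.
This is separable: 2 d(√h)/dt = −0.0121/A, so √h = √h₀ − (0.0121/(2A)) t.
Set h = 0: 2√h₀ = (0.0121/A) t_empty ⇒ t_empty = 2A√h₀/0.0121.
t_empty = 2·4.74·√2.35/0.0121 = 9.4800·1.5330/0.0121 = 1201.0 s.

1200 s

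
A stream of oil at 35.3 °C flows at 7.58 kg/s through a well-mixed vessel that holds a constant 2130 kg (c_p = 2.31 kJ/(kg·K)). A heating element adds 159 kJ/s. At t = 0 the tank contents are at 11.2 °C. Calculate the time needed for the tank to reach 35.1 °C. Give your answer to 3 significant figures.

M c_p dT/dt = ṁ c_p (T_in − T) + Q̇.
τ = M/ṁ = 281.00 s; T_ss = T_in + Q̇/(ṁ c_p) = 44.381 °C.
T(t) = T_ss + (T₀ − T_ss) e^(−t/τ). Set T = 35.1:
e^(−t/τ) = (35.1 − 44.381)/(11.2 − 44.381) = 0.27970
t = −281.00 · ln(0.27970) = 358.01 s.

358 s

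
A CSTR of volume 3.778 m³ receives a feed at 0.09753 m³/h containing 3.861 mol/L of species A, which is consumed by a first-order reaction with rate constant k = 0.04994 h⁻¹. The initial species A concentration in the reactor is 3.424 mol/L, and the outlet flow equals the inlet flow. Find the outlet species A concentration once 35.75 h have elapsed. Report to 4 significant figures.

Species balance: V dC/dt = Q C_in − Q C − k V C.
This is linear with rate a = Q/V + k = 0.0757552 h⁻¹.
C_ss = Q C_in/(Q + kV) = 1.31572 mol/L; C(t) = C_ss + (C₀ − C_ss) e^(−a t).
C(35.75) = 1.31572 + (2.10828)·e^(−0.0757552·35.75) = 1.31572 + (2.10828)·0.0666533 = 1.45624 mol/L.

1.456 mol/L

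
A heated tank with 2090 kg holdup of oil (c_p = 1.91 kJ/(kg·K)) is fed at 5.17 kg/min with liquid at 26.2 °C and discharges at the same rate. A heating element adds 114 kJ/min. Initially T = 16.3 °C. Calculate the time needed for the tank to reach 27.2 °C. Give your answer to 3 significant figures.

Heat balance on the well-mixed liquid: M c_p dT/dt = ṁ c_p (T_in − T) + 114.
τ = M/ṁ = 404.26 min; T_ss = T_in + Q̇/(ṁ c_p) = 37.745 °C.
T(t) = T_ss + (T₀ − T_ss) e^(−t/τ). Set T = 27.2:
e^(−t/τ) = (27.2 − 37.745)/(16.3 − 37.745) = 0.49171
t = −404.26 · ln(0.49171) = 286.96 min.

287 min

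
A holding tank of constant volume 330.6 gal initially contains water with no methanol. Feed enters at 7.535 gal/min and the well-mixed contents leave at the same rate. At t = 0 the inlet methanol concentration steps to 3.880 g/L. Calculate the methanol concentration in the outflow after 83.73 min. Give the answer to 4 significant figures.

3.305 g/L

Mass balance on the solute (V constant): V dC/dt = Q(C_in − C).
So dC/dt = (C_in − C)/τ with τ = V/Q = 330.6/7.535 = 43.8752 min.
Integrating: C(t) = C_in + (C₀ − C_in) e^(−t/τ).
C(83.73) = 3.880 + (0 − 3.880)·e^(−83.73/43.8752) = 3.880 + (-3.88000)·0.148323 = 3.30451 g/L.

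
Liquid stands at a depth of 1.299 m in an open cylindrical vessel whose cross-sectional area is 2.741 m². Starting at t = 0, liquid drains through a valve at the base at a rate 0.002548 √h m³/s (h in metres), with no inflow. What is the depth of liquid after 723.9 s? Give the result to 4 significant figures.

With no inflow, A dh/dt = −0.002548 √h.
This is separable: 2 d(√h)/dt = −0.002548/A, so √h = √h₀ − (0.002548/(2A)) t.
√h = √1.299 − 0.002548·723.9/(2·2.741) = 1.13974 − 0.336464 = 0.803273.
h = 0.803273² = 0.645247 m.

0.6452 m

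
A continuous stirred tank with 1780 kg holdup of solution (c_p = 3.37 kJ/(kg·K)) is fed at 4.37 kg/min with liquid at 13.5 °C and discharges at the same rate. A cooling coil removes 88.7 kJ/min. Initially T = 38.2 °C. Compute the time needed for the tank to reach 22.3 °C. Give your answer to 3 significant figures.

297 min

Energy balance: M c_p dT/dt = ṁ c_p (T_in − T) − 88.7.
τ = M/ṁ = 407.32 min; T_ss = T_in − Q̇/(ṁ c_p) = 7.4770 °C.
T(t) = T_ss + (T₀ − T_ss) e^(−t/τ). Set T = 22.3:
e^(−t/τ) = (22.3 − 7.4770)/(38.2 − 7.4770) = 0.48247
t = −407.32 · ln(0.48247) = 296.87 min.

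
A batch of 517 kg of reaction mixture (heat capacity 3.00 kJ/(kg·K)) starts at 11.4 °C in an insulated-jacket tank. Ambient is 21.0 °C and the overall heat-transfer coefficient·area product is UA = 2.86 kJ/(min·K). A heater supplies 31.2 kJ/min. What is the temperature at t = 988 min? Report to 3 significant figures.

28.6 °C

Unsteady energy balance on the tank contents: M c_p dT/dt = −UA(T − T_amb) + Q̇.
dT/dt = (T_ss − T)/τ with T_ss = T_amb + Q̇/UA = 21.0 + 31.2/2.86 = 31.909 °C, τ = M c_p/UA = 517·3.00/2.86 = 542.31 min.
T approaches T_ss exponentially: T(t) = T_ss + (T₀ − T_ss) e^(−t/τ).
T(988) = 31.909 + (-20.509)·0.16173 = 28.592 °C.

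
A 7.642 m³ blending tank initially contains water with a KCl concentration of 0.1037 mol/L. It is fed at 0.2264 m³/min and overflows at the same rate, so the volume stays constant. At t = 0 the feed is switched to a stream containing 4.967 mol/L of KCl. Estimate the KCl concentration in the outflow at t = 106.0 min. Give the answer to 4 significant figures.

4.757 mol/L

Mass balance on the solute (V constant): V dC/dt = Q(C_in − C).
Time constant τ = V/Q = 7.642/0.2264 = 33.7544 min.
Solution: C(t) = C_in + (C₀ − C_in) e^(−t/τ).
C(106.0) = 4.967 + (0.1037 − 4.967)·e^(−106.0/33.7544) = 4.967 + (-4.86330)·0.0432685 = 4.75657 mol/L.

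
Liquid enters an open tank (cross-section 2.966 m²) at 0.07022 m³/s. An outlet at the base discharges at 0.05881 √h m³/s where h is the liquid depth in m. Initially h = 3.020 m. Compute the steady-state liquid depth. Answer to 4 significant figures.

Volume balance on the tank: A dh/dt = Q_in − 0.05881 √h. At steady state dh/dt = 0:
Q_in = 0.05881 √h_ss ⇒ √h_ss = 0.07022/0.05881 = 1.19401.
h_ss = 1.19401² = 1.42567 m. (Since h₀ = 3.020 m > h_ss, the level will fall toward this value.)

1.426 m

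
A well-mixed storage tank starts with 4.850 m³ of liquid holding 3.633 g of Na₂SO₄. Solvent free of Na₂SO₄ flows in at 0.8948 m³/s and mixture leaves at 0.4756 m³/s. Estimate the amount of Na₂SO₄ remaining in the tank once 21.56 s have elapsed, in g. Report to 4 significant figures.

1.101 g

Let m(t) be the amount of Na₂SO₄. Volume: V(t) = V₀ + (Q_in − Q_out) t = 4.850 + 0.419200 t; V(21.56) = 13.8880 m³.
No Na₂SO₄ enters, so dm/dt = −Q_out · (m/V).
dm/m = −Q_out dt/(V₀ + 0.419200 t); integrating gives ln(m/m₀) = −(Q_out/(Q_in−Q_out)) ln(V/V₀).
m = m₀ (V₀/V)^(Q_out/(Q_in−Q_out)) = 3.633 × (4.850/13.8880)^(1.13454) = 1.10128 g.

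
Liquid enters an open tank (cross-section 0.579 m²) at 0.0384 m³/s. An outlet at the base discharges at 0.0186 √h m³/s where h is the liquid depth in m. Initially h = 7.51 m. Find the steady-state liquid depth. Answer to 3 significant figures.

A dh/dt = Q_in − 0.0186 √h. Steady state requires inflow = outflow:
Q_in = 0.0186 √h_ss ⇒ √h_ss = 0.0384/0.0186 = 2.0645.
h_ss = 2.0645² = 4.2622 m. (Since h₀ = 7.51 m > h_ss, the level will fall toward this value.)

4.26 m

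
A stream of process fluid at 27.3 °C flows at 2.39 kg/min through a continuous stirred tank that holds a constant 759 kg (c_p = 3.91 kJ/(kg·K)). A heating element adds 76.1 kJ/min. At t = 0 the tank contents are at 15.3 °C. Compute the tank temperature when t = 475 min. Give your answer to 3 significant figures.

30.9 °C

Heat balance on the well-mixed liquid: M c_p dT/dt = ṁ c_p (T_in − T) + 76.1.
τ = M/ṁ = 317.57 min; T_ss = T_in + Q̇/(ṁ c_p) = 27.3 + 76.1/(2.39·3.91) = 35.443 °C.
This is linear first-order; T(t) = T_ss + (T₀ − T_ss) e^(−t/τ).
T(475) = 35.443 + (-20.143)·e^(−475/317.57) = 35.443 + (-20.143)·0.22409 = 30.930 °C.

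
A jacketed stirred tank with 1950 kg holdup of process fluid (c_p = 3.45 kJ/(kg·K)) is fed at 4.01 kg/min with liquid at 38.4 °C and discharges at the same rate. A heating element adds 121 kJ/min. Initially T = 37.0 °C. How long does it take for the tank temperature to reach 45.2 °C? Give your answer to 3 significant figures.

M c_p dT/dt = ṁ c_p (T_in − T) + Q̇.
τ = M/ṁ = 486.28 min; T_ss = T_in + Q̇/(ṁ c_p) = 47.146 °C.
T(t) = T_ss + (T₀ − T_ss) e^(−t/τ). Set T = 45.2:
e^(−t/τ) = (45.2 − 47.146)/(37.0 − 47.146) = 0.19182
t = −486.28 · ln(0.19182) = 802.95 min.

803 min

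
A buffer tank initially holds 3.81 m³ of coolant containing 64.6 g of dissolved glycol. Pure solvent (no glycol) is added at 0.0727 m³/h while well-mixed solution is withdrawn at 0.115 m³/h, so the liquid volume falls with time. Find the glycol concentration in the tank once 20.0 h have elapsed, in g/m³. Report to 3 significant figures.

11.0 g/m³

Let m(t) be the amount of glycol. Volume: V(t) = V₀ + (Q_in − Q_out) t = 3.81 − 0.042300 t; V(20.0) = 2.9640 m³.
Species balance (pure solvent in): dm/dt = −Q_out · m/V(t).
Separate: dm/m = −Q_out dt/V(t) ⇒ ln(m/m₀) = −(Q_out/(Q_in−Q_out)) ln(V/V₀).
m = m₀ (V₀/V)^(Q_out/(Q_in−Q_out)) = 64.6 × (3.81/2.9640)^(-2.7187) = 32.641 g.
C = m/V = 32.641/2.9640 = 11.013 g/m³.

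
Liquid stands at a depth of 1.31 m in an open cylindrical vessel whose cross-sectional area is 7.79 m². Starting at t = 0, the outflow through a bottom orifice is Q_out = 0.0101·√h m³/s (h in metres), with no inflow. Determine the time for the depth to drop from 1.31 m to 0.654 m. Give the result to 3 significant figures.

Accumulation of liquid (constant cross-section A): A dh/dt = −0.0101 √h.
∫ h^(−1/2) dh = −(0.0101/A) ∫ dt, giving 2√h = 2√h₀ − (0.0101/A) t.
t = 2A(√h₀ − √h)/0.0101 = 2·7.79·(√1.31 − √0.654)/0.0101
  = 15.580 × (1.1446 − 0.80870) / 0.0101 = 518.07 s.

518 s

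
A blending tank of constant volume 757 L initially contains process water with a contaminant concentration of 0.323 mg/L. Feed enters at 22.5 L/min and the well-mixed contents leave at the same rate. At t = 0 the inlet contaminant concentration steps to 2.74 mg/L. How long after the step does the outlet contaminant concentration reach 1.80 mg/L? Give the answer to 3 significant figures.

31.8 min

Unsteady species balance (constant V, well mixed): V dC/dt = Q(C_in − C), so τ = V/Q = 33.644 min.
C(t) = C_in + (C₀ − C_in) e^(−t/τ). Set C = 1.80 and solve for t:
e^(−t/τ) = (C − C_in)/(C₀ − C_in) = (1.80 − 2.74)/(0.323 − 2.74) = 0.38891
t = −τ ln(…) = 33.644 × 0.94440 = 31.774 min.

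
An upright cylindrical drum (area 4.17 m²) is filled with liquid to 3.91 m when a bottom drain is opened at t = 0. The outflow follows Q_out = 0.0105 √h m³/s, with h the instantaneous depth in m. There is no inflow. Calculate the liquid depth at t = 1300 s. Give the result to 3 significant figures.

Mass balance (ρ constant): A dh/dt = −0.0105 √h.
Separate and integrate: 2(√h − √h₀) = −(0.0105/A) t.
√h = √3.91 − 0.0105·1300/(2·4.17) = 1.9774 − 1.6367 = 0.34068.
h = 0.34068² = 0.11606 m.

0.116 m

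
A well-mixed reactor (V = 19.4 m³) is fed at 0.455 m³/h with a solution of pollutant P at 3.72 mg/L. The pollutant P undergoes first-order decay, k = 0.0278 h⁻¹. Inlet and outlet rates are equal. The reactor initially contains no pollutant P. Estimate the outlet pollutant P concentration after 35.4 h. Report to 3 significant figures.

1.42 mg/L

Accumulation = in − out − consumed: V dC/dt = Q C_in − Q C − k V C.
This is linear with rate a = Q/V + k = 0.051254 h⁻¹.
C_ss = Q C_in/(Q + kV) = 1.7023 mg/L; C(t) = C_ss + (C₀ − C_ss) e^(−a t).
C(35.4) = 1.7023 + (-1.7023)·e^(−0.051254·35.4) = 1.7023 + (-1.7023)·0.16294 = 1.4249 mg/L.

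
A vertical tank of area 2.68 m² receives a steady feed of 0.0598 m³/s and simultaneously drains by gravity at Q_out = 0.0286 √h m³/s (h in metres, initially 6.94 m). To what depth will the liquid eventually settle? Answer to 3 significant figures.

4.37 m

Level balance: A dh/dt = 0.0598 − 0.0286 √h. Setting dh/dt = 0:
Q_in = 0.0286 √h_ss ⇒ √h_ss = 0.0598/0.0286 = 2.0909.
h_ss = 2.0909² = 4.3719 m. (Since h₀ = 6.94 m > h_ss, the level will fall toward this value.)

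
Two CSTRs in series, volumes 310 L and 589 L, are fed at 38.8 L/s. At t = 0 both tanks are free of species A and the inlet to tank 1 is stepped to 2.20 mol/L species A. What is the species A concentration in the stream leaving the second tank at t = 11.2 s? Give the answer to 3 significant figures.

Species balance on tank i: dCᵢ/dt = (Cᵢ₋₁ − Cᵢ)/τᵢ with τᵢ = Vᵢ/Q.
τ₁ = 310/38.8 = 7.9897 s; τ₂ = 589/38.8 = 15.180 s.
Solving the cascade with C₁(0)=C₂(0)=0 gives C₂(t) = C_in[1 − (τ₁ e^(−t/τ₁) − τ₂ e^(−t/τ₂))/(τ₁ − τ₂)].
At t = 11.2: e^(−t/τ₁) = 0.24615, e^(−t/τ₂) = 0.47817.
C₂ = 2.20·[1 − (7.9897·0.24615 − 15.180·0.47817)/(-7.1907)] = 2.20·0.26404 = 0.58088 mol/L.

0.581 mol/L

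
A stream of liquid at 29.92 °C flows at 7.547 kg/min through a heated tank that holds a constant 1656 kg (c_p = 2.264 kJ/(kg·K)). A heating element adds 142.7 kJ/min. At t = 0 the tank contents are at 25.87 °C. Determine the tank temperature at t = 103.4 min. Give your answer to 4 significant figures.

30.53 °C

M c_p dT/dt = ṁ c_p (T_in − T) + Q̇.
τ = M/ṁ = 219.425 min; T_ss = T_in + Q̇/(ṁ c_p) = 29.92 + 142.7/(7.547·2.264) = 38.2717 °C.
This is linear first-order; T(t) = T_ss + (T₀ − T_ss) e^(−t/τ).
T(103.4) = 38.2717 + (-12.4017)·e^(−103.4/219.425) = 38.2717 + (-12.4017)·0.624233 = 30.5301 °C.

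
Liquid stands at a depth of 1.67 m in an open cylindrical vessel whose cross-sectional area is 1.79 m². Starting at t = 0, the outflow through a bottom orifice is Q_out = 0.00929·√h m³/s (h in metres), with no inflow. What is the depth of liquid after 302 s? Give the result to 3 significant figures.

0.259 m

With no inflow, A dh/dt = −0.00929 √h.
This is separable: 2 d(√h)/dt = −0.00929/A, so √h = √h₀ − (0.00929/(2A)) t.
√h = √1.67 − 0.00929·302/(2·1.79) = 1.2923 − 0.78368 = 0.50860.
h = 0.50860² = 0.25868 m.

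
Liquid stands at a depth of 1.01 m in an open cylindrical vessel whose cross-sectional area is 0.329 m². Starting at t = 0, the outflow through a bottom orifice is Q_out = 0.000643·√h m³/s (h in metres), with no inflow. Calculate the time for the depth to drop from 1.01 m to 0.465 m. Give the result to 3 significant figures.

331 s

Unsteady balance on liquid volume: A dh/dt = −0.000643 √h.
Separate and integrate: 2(√h − √h₀) = −(0.000643/A) t.
t = 2A(√h₀ − √h)/0.000643 = 2·0.329·(√1.01 − √0.465)/0.000643
  = 0.65800 × (1.0050 − 0.68191) / 0.000643 = 330.62 s.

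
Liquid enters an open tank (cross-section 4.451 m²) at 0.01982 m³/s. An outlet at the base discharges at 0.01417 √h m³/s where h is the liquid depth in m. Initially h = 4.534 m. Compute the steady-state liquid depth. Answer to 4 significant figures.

1.956 m

Mass balance (ρ constant): A dh/dt = Q_in − 0.01417 √h. At steady state dh/dt = 0:
Q_in = 0.01417 √h_ss ⇒ √h_ss = 0.01982/0.01417 = 1.39873.
h_ss = 1.39873² = 1.95644 m. (Since h₀ = 4.534 m > h_ss, the level will fall toward this value.)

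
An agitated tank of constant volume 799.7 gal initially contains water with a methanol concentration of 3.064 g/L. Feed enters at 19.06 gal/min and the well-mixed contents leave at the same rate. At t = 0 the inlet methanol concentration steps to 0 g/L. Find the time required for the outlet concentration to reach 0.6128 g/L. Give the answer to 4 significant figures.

Species balance: V dC/dt = Q(C_in − C) ⇒ τ = V/Q = 41.9570 min.
C(t) = C_in + (C₀ − C_in) e^(−t/τ). Set C = 0.6128 and solve for t:
e^(−t/τ) = (C − C_in)/(C₀ − C_in) = (0.6128 − 0)/(3.064 − 0) = 0.200000
t = −τ ln(…) = 41.9570 × 1.60944 = 67.5272 min.

67.53 min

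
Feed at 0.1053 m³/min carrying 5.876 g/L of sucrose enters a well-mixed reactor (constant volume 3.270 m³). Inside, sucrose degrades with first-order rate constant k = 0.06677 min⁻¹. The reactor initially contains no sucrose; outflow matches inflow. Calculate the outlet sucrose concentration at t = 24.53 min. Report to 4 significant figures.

1.743 g/L

Species balance: V dC/dt = Q C_in − Q C − k V C.
dC/dt = (Q/V) C_in − (Q/V + k) C; effective rate a = Q/V + k = 0.0322018 + 0.06677 = 0.0989718 min⁻¹.
C_ss = Q C_in/(Q + kV) = 1.91184 g/L; C(t) = C_ss + (C₀ − C_ss) e^(−a t).
C(24.53) = 1.91184 + (-1.91184)·e^(−0.0989718·24.53) = 1.91184 + (-1.91184)·0.0882326 = 1.74315 g/L.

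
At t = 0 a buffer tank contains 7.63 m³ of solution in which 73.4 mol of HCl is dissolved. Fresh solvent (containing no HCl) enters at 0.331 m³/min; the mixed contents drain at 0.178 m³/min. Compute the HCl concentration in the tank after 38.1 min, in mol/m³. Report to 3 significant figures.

2.82 mol/m³

Let m(t) be the amount of HCl. Volume: V(t) = V₀ + (Q_in − Q_out) t = 7.63 + 0.15300 t; V(38.1) = 13.459 m³.
Solute balance: dm/dt = 0 − Q_out C = −Q_out m/V(t).
Separate: dm/m = −Q_out dt/V(t) ⇒ ln(m/m₀) = −(Q_out/(Q_in−Q_out)) ln(V/V₀).
m = m₀ (V₀/V)^(Q_out/(Q_in−Q_out)) = 73.4 × (7.63/13.459)^(1.1634) = 37.925 mol.
C = m/V = 37.925/13.459 = 2.8177 mol/m³.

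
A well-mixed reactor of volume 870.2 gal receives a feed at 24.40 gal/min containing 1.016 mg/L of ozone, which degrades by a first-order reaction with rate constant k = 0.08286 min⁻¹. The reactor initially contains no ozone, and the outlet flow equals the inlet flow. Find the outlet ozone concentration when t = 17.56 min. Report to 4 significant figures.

Species balance: V dC/dt = Q C_in − Q C − k V C.
dC/dt = (Q/V) C_in − (Q/V + k) C; effective rate a = Q/V + k = 0.0280395 + 0.08286 = 0.110900 min⁻¹.
C_ss = Q C_in/(Q + kV) = 0.256883 mg/L; C(t) = C_ss + (C₀ − C_ss) e^(−a t).
C(17.56) = 0.256883 + (-0.256883)·e^(−0.110900·17.56) = 0.256883 + (-0.256883)·0.142645 = 0.220240 mg/L.

0.2202 mg/L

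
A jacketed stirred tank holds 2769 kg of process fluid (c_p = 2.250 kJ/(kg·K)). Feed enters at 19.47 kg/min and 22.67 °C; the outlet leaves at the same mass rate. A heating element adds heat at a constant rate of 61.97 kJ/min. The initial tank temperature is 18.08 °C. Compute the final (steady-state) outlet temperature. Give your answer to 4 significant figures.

Unsteady energy balance on the tank contents: M c_p dT/dt = ṁ c_p (T_in − T) + 61.97.
At steady state dT/dt = 0 ⇒ T_ss = T_in + Q̇/(ṁ c_p) = 22.67 + 61.97/(19.47·2.250) = 24.0846 °C.

24.08 °C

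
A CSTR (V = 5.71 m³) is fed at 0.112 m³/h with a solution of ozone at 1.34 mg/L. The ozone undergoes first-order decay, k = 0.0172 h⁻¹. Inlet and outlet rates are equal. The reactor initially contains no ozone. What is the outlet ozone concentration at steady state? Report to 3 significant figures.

V dC/dt = Q(C_in − C) − k V C.
At steady state: 0 = Q C_in − (Q + kV) C_ss, so C_ss = Q C_in/(Q + kV).
C_ss = 0.112·1.34/(0.112 + 0.0172·5.71) = 0.15008/0.21021 = 0.71395 mg/L.

0.714 mg/L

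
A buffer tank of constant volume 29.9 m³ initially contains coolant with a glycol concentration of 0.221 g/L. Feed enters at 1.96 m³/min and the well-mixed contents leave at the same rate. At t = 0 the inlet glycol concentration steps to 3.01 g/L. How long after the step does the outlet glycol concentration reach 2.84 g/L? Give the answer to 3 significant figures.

42.7 min

Accumulation = in − out for the solute gives V dC/dt = Q(C_in − C), so τ = V/Q = 15.255 min.
C(t) = C_in + (C₀ − C_in) e^(−t/τ). Set C = 2.84 and solve for t:
e^(−t/τ) = (C − C_in)/(C₀ − C_in) = (2.84 − 3.01)/(0.221 − 3.01) = 0.060954
t = −τ ln(…) = 15.255 × 2.7976 = 42.678 min.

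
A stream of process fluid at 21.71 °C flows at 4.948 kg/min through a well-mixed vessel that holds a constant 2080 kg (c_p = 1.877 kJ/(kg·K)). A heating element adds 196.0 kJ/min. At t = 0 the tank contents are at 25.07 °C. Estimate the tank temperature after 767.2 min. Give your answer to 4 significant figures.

M c_p dT/dt = ṁ c_p (T_in − T) + Q̇.
Rearrange: dT/dt = (T_ss − T)/τ with τ = M/ṁ = 420.372 min and T_ss = T_in + Q̇/(ṁ c_p) = 42.8139 °C.
Integrating: T(t) = T_ss + (T₀ − T_ss) e^(−t/τ).
T(767.2) = 42.8139 + (-17.7439)·e^(−767.2/420.372) = 42.8139 + (-17.7439)·0.161209 = 39.9534 °C.

39.95 °C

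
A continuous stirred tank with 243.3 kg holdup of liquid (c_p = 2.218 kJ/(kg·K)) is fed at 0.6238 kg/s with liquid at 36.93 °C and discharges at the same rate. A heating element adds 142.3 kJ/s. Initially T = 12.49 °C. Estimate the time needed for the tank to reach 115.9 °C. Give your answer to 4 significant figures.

652.7 s

Unsteady energy balance on the tank contents: M c_p dT/dt = ṁ c_p (T_in − T) + 142.3.
τ = M/ṁ = 390.029 s; T_ss = T_in + Q̇/(ṁ c_p) = 139.779 °C.
T(t) = T_ss + (T₀ − T_ss) e^(−t/τ). Set T = 115.9:
e^(−t/τ) = (115.9 − 139.779)/(12.49 − 139.779) = 0.187594
t = −390.029 · ln(0.187594) = 652.705 s.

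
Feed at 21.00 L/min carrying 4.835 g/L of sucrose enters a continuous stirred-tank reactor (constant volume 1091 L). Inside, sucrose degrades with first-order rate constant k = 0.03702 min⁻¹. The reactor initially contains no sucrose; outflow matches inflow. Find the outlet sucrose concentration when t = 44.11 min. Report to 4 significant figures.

V dC/dt = Q(C_in − C) − k V C.
dC/dt = (Q/V) C_in − (Q/V + k) C; effective rate a = Q/V + k = 0.0192484 + 0.03702 = 0.0562684 min⁻¹.
C_ss = Q C_in/(Q + kV) = 1.65397 g/L; C(t) = C_ss + (C₀ − C_ss) e^(−a t).
C(44.11) = 1.65397 + (-1.65397)·e^(−0.0562684·44.11) = 1.65397 + (-1.65397)·0.0835760 = 1.51573 g/L.

1.516 g/L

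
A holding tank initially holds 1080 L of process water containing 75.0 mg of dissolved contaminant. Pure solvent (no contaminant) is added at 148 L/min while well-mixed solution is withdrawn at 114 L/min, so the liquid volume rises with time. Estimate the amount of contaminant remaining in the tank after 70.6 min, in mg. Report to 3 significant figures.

1.48 mg

Let m(t) be the amount of contaminant. Volume: V(t) = V₀ + (Q_in − Q_out) t = 1080 + 34.000 t; V(70.6) = 3480.4 L.
No contaminant enters, so dm/dt = −Q_out · (m/V).
dm/m = −Q_out dt/(V₀ + 34.000 t); integrating gives ln(m/m₀) = −(Q_out/(Q_in−Q_out)) ln(V/V₀).
m = m₀ (V₀/V)^(Q_out/(Q_in−Q_out)) = 75.0 × (1080/3480.4)^(3.3529) = 1.4828 mg.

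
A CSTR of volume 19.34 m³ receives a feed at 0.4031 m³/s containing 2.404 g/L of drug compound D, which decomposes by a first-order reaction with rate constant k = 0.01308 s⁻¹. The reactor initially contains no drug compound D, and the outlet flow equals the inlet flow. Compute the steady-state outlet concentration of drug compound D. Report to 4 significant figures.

V dC/dt = Q(C_in − C) − k V C.
Steady state (dC/dt = 0): C_ss = Q C_in/(Q + kV) = C_in/(1 + kV/Q).
C_ss = 0.4031·2.404/(0.4031 + 0.01308·19.34) = 0.969052/0.656067 = 1.47706 g/L.

1.477 g/L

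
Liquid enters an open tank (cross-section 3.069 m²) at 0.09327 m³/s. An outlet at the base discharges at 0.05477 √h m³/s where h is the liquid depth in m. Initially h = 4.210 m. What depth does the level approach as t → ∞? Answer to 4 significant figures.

2.900 m

Unsteady balance on liquid volume: A dh/dt = Q_in − 0.05477 √h. At steady state dh/dt = 0:
Q_in = 0.05477 √h_ss ⇒ √h_ss = 0.09327/0.05477 = 1.70294.
h_ss = 1.70294² = 2.90000 m. (Since h₀ = 4.210 m > h_ss, the level will fall toward this value.)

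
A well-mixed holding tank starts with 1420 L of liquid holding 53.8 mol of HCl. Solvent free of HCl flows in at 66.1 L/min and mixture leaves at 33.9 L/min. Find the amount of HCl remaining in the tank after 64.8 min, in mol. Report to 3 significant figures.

20.8 mol

Total volume: dV/dt = Q_in − Q_out = 32.200 L/min, so V(t) = 1420 + 32.200 t and V(64.8) = 3506.6 L.
No HCl enters, so dm/dt = −Q_out · (m/V).
Separate: dm/m = −Q_out dt/V(t) ⇒ ln(m/m₀) = −(Q_out/(Q_in−Q_out)) ln(V/V₀).
m = m₀ (V₀/V)^(Q_out/(Q_in−Q_out)) = 53.8 × (1420/3506.6)^(1.0528) = 20.771 mol.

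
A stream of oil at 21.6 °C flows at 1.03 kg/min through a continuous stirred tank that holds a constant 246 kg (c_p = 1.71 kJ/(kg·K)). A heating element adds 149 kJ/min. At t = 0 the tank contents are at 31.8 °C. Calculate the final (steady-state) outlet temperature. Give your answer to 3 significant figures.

106 °C

Unsteady energy balance on the tank contents: M c_p dT/dt = ṁ c_p (T_in − T) + 149.
At steady state dT/dt = 0 ⇒ T_ss = T_in + Q̇/(ṁ c_p) = 21.6 + 149/(1.03·1.71) = 106.20 °C.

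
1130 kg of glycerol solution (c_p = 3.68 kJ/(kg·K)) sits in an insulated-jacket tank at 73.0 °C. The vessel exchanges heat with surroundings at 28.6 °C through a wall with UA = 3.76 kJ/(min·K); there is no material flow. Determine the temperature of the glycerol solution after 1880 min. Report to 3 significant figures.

36.7 °C

First-law balance (no shaft work): M c_p dT/dt = −UA(T − T_amb).
dT/dt = (T_ss − T)/τ with T_ss = T_amb = 28.600 °C, τ = M c_p/UA = 1130·3.68/3.76 = 1106.0 min.
Integrating: T(t) = T_ss + (T₀ − T_ss) e^(−t/τ).
T(1880) = 28.600 + (44.400)·0.18270 = 36.712 °C.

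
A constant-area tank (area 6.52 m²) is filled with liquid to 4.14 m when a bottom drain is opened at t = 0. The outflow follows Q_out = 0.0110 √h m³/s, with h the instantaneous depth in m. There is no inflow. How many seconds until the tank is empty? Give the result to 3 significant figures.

Volume balance on the tank: A dh/dt = −0.0110 √h.
This is separable: 2 d(√h)/dt = −0.0110/A, so √h = √h₀ − (0.0110/(2A)) t.
Set h = 0: 2√h₀ = (0.0110/A) t_empty ⇒ t_empty = 2A√h₀/0.0110.
t_empty = 2·6.52·√4.14/0.0110 = 13.040·2.0347/0.0110 = 2412.0 s.

2410 s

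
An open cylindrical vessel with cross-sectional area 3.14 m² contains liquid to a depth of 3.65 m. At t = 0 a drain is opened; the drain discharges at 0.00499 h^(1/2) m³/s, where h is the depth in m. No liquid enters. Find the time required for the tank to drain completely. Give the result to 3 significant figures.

2400 s

Unsteady balance on liquid volume: A dh/dt = −0.00499 √h.
∫ h^(−1/2) dh = −(0.00499/A) ∫ dt, giving 2√h = 2√h₀ − (0.00499/A) t.
Tank is empty when √h = 0: t_empty = 2A√h₀/0.00499.
t_empty = 2·3.14·√3.65/0.00499 = 6.2800·1.9105/0.00499 = 2404.4 s.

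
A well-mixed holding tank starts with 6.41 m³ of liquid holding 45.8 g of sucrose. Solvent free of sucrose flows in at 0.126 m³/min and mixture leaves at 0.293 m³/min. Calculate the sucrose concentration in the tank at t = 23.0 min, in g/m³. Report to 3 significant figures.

Let m(t) be the amount of sucrose. Volume: V(t) = V₀ + (Q_in − Q_out) t = 6.41 − 0.16700 t; V(23.0) = 2.5690 m³.
Solute balance: dm/dt = 0 − Q_out C = −Q_out m/V(t).
dm/m = −Q_out dt/(V₀ − 0.16700 t); integrating gives ln(m/m₀) = −(Q_out/(Q_in−Q_out)) ln(V/V₀).
m = m₀ (V₀/V)^(Q_out/(Q_in−Q_out)) = 45.8 × (6.41/2.5690)^(-1.7545) = 9.2081 g.
C = m/V = 9.2081/2.5690 = 3.5843 g/m³.

3.58 g/m³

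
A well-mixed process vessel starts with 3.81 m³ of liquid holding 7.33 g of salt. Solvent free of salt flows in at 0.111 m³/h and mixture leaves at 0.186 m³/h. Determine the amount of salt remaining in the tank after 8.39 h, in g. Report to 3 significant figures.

Let m(t) be the amount of salt. Volume: V(t) = V₀ + (Q_in − Q_out) t = 3.81 − 0.075000 t; V(8.39) = 3.1808 m³.
Solute balance: dm/dt = 0 − Q_out C = −Q_out m/V(t).
Separate: dm/m = −Q_out dt/V(t) ⇒ ln(m/m₀) = −(Q_out/(Q_in−Q_out)) ln(V/V₀).
m = m₀ (V₀/V)^(Q_out/(Q_in−Q_out)) = 7.33 × (3.81/3.1808)^(-2.4800) = 4.6847 g.

4.68 g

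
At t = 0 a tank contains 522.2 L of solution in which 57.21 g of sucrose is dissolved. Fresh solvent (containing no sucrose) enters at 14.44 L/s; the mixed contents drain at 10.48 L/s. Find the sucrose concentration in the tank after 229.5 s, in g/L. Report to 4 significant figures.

Let m(t) be the amount of sucrose. Volume: V(t) = V₀ + (Q_in − Q_out) t = 522.2 + 3.96000 t; V(229.5) = 1431.02 L.
Solute balance: dm/dt = 0 − Q_out C = −Q_out m/V(t).
Separate: dm/m = −Q_out dt/V(t) ⇒ ln(m/m₀) = −(Q_out/(Q_in−Q_out)) ln(V/V₀).
m = m₀ (V₀/V)^(Q_out/(Q_in−Q_out)) = 57.21 × (522.2/1431.02)^(2.64646) = 3.97033 g.
C = m/V = 3.97033/1431.02 = 0.00277447 g/L.

0.002774 g/L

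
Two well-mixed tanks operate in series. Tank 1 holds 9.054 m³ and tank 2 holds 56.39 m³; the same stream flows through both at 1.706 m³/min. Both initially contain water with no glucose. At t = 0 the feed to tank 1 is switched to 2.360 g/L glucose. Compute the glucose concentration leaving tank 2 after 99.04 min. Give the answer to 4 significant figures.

Species balance on tank i: dCᵢ/dt = (Cᵢ₋₁ − Cᵢ)/τᵢ with τᵢ = Vᵢ/Q.
τ₁ = 9.054/1.706 = 5.30715 min; τ₂ = 56.39/1.706 = 33.0539 min.
Tank 1: C₁ = C_in(1 − e^(−t/τ₁)). Tank 2 (τ₁ ≠ τ₂): C₂ = C_in[1 − (τ₁ e^(−t/τ₁) − τ₂ e^(−t/τ₂))/(τ₁ − τ₂)].
At t = 99.04: e^(−t/τ₁) = 7.85895e-09, e^(−t/τ₂) = 0.0499708.
C₂ = 2.360·[1 − (5.30715·7.85895e-09 − 33.0539·0.0499708)/(-27.7468)] = 2.360·0.940471 = 2.21951 g/L.

2.220 g/L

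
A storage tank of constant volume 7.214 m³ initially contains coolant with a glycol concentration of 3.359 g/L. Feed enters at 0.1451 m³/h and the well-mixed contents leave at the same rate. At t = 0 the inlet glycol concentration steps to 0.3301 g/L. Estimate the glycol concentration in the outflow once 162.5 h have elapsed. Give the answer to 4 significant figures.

Species balance on the tank: V dC/dt = Q(C_in − C).
So dC/dt = (C_in − C)/τ with τ = V/Q = 7.214/0.1451 = 49.7174 h.
Integrating: C(t) = C_in + (C₀ − C_in) e^(−t/τ).
C(162.5) = 0.3301 + (3.359 − 0.3301)·e^(−162.5/49.7174) = 0.3301 + (3.02890)·0.0380646 = 0.445394 g/L.

0.4454 g/L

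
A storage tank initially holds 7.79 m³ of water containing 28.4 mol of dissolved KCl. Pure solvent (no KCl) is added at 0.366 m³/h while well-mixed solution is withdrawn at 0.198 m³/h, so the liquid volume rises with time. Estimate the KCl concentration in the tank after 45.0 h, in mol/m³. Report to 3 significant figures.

Total volume: dV/dt = Q_in − Q_out = 0.16800 m³/h, so V(t) = 7.79 + 0.16800 t and V(45.0) = 15.350 m³.
Species balance (pure solvent in): dm/dt = −Q_out · m/V(t).
Separate: dm/m = −Q_out dt/V(t) ⇒ ln(m/m₀) = −(Q_out/(Q_in−Q_out)) ln(V/V₀).
m = m₀ (V₀/V)^(Q_out/(Q_in−Q_out)) = 28.4 × (7.79/15.350)^(1.1786) = 12.769 mol.
C = m/V = 12.769/15.350 = 0.83183 mol/m³.

0.832 mol/m³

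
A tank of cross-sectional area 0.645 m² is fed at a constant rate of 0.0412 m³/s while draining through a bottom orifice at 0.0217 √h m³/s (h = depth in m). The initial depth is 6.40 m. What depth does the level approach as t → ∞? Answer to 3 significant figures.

Volume balance on the tank: A dh/dt = Q_in − 0.0217 √h. At steady state dh/dt = 0:
Q_in = 0.0217 √h_ss ⇒ √h_ss = 0.0412/0.0217 = 1.8986.
h_ss = 1.8986² = 3.6047 m. (Since h₀ = 6.40 m > h_ss, the level will fall toward this value.)

3.60 m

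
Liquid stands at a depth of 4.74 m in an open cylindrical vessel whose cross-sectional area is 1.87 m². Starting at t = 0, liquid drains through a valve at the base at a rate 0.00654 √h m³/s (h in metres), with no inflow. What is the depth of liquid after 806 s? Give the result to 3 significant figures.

0.589 m

A dh/dt = −Q_out = −0.00654 √h.
∫ h^(−1/2) dh = −(0.00654/A) ∫ dt, giving 2√h = 2√h₀ − (0.00654/A) t.
√h = √4.74 − 0.00654·806/(2·1.87) = 2.1772 − 1.4094 = 0.76773.
h = 0.76773² = 0.58941 m.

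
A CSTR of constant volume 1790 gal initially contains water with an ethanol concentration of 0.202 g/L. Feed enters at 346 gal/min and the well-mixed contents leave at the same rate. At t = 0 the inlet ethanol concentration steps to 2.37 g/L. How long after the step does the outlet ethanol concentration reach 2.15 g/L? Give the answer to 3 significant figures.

11.8 min

Unsteady species balance (constant V, well mixed): V dC/dt = Q(C_in − C), so τ = V/Q = 5.1734 min.
C(t) = C_in + (C₀ − C_in) e^(−t/τ). Set C = 2.15 and solve for t:
e^(−t/τ) = (C − C_in)/(C₀ − C_in) = (2.15 − 2.37)/(0.202 − 2.37) = 0.10148
t = −τ ln(…) = 5.1734 × 2.2879 = 11.836 min.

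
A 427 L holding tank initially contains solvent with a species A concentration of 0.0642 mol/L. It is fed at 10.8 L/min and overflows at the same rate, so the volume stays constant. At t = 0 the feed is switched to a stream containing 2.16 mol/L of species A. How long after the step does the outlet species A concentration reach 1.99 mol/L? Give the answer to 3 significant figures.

99.3 min

Unsteady species balance (constant V, well mixed): V dC/dt = Q(C_in − C), so τ = V/Q = 39.537 min.
C(t) = C_in + (C₀ − C_in) e^(−t/τ). Set C = 1.99 and solve for t:
e^(−t/τ) = (C − C_in)/(C₀ − C_in) = (1.99 − 2.16)/(0.0642 − 2.16) = 0.081115
t = −τ ln(…) = 39.537 × 2.5119 = 99.313 min.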